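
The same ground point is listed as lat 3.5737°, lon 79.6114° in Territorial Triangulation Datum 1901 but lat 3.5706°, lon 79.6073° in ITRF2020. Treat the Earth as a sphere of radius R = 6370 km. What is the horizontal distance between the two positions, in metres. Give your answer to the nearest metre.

571 m

Δφ = 3.5706° − 3.5737° = -0.0031°; Δλ = 79.6073° − 79.6114° = -0.0041°.
1° along a meridian = πR/180 = 111177 m.
ΔN = Δφ × 111177 = -344.7 m; ΔE = Δλ × 111177 × cos(3.5737°) = -0.0041 × 111177 × 0.998055 = -454.9 m.
Distance = √(ΔE² + ΔN²) = √((-454.9)² + (-344.7)²) = 570.7 m.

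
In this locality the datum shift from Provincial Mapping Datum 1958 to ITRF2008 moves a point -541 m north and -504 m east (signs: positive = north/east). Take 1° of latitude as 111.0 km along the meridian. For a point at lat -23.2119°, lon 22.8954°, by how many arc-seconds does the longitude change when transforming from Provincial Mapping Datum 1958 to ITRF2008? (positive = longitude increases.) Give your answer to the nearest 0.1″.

At latitude -23.2119°, cos φ = 0.919053.
1° of longitude at this latitude = 111.0 × cos φ = 102.01 km, so Δλ = -504.0 / 102014.9 = -0.0049405° = -17.786″.

Δλ = -17.8″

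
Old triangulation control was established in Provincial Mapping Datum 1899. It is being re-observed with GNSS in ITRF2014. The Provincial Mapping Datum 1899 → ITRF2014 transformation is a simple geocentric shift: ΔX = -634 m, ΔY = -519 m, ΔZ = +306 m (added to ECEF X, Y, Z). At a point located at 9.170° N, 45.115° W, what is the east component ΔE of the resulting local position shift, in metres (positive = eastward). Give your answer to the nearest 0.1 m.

At φ = 9.170°, λ = -45.115°: sin φ = 0.159364, cos φ = 0.987220, sin λ = -0.708525, cos λ = 0.705686.
ΔE = −sin λ·ΔX + cos λ·ΔY = −(-0.708525)·(-634) + (0.705686)·(-519) = -815.46 m.

ΔE = -815.5 m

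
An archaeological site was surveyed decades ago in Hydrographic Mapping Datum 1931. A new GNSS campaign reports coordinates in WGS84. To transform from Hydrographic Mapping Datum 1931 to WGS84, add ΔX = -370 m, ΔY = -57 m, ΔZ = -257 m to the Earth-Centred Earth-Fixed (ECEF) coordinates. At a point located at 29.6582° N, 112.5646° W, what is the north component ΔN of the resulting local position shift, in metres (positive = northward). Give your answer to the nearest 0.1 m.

At φ = 29.6582°, λ = -112.5646°: sin φ = 0.494825, cos φ = 0.868993, sin λ = -0.923447, cos λ = -0.383725.
ΔN = −sin φ cos λ·ΔX − sin φ sin λ·ΔY + cos φ·ΔZ = −(0.494825)(-0.383725)(-370) − (0.494825)(-0.923447)(-57) + (0.868993)(-257) = -319.63 m.

ΔN = -319.6 m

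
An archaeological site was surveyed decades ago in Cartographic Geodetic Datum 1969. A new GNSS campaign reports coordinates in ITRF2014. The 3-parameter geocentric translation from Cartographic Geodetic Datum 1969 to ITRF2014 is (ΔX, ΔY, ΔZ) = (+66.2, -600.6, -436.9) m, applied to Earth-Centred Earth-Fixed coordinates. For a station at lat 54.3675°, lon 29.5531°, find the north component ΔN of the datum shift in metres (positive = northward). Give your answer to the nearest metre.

The local north axis is (−sin φ cos λ, −sin φ sin λ, cos φ), giving ΔN = -46.805 + 240.770 − 254.531 = -60.57 m.

ΔN = -61 m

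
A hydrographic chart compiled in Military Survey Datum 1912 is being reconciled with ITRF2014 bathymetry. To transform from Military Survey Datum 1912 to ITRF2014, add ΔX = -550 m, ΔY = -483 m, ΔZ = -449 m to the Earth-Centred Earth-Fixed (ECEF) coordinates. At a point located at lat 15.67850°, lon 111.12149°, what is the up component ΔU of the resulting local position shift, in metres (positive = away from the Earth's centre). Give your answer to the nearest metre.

ΔU = -364 m

At φ = 15.67850°, λ = 111.12149°: sin φ = 0.270239, cos φ = 0.962793, sin λ = 0.932818, cos λ = -0.360347.
ΔU = cos φ cos λ·ΔX + cos φ sin λ·ΔY + sin φ·ΔZ = (0.962793)(-0.360347)(-550) + (0.962793)(0.932818)(-483) + (0.270239)(-449) = -364.31 m.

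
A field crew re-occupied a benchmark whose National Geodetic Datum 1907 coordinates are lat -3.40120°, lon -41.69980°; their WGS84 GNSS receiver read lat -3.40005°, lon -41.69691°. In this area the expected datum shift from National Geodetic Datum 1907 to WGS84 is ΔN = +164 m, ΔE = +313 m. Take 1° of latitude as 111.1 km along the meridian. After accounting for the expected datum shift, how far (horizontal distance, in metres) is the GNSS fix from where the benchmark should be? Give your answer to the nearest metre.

37 m

Observed coordinate differences: Δφ = +0.00115°, Δλ = +0.00289°.
Converting to metres (1° lat = 111100 m, cos φ = 0.998239): observed ΔN = 127.8 m, observed ΔE = 320.5 m.
Subtracting the expected shift leaves a residual of 127.8 − (164) = -36.2 m north and 320.5 − (313) = 7.5 m east.
Residual distance = √((-36.2)² + 7.5²) = 37.0 m.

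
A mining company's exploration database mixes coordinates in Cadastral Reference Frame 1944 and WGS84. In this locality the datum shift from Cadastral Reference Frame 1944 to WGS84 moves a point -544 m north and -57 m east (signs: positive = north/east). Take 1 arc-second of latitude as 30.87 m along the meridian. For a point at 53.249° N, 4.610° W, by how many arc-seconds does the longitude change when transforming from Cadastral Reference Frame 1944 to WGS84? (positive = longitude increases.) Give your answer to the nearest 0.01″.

At latitude 53.249°, cos φ = 0.598339.
1″ of longitude at this latitude = 30.87 × cos φ = 18.4707 m, so Δλ = -57.0 / 18.4707 = -3.086″.

Δλ = -3.09″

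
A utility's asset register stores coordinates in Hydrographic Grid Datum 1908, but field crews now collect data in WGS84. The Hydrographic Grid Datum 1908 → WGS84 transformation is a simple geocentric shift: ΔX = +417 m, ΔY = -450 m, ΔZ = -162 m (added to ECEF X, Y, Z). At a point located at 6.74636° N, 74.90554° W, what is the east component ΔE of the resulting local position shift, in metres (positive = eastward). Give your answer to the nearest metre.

The local east axis at (φ, λ) is (−sin λ, cos λ, 0), so ΔE = −sin(-74.90554°)·417 + cos(-74.90554°)·(-450) = 285.43 m.

ΔE = 285 m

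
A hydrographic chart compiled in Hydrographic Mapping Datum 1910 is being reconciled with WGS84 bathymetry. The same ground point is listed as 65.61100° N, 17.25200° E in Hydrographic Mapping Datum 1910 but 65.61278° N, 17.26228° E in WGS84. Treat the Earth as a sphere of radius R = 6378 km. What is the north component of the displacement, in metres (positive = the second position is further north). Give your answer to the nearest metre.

Δφ = 65.61278° − 65.61100° = +0.00178°; Δλ = 17.26228° − 17.25200° = +0.01028°.
1° along a meridian = πR/180 = 111317 m.
ΔN = Δφ × 111317 = 198.1 m; ΔE = Δλ × 111317 × cos(65.61100°) = +0.01028 × 111317 × 0.412930 = 472.5 m.

ΔN = 198 m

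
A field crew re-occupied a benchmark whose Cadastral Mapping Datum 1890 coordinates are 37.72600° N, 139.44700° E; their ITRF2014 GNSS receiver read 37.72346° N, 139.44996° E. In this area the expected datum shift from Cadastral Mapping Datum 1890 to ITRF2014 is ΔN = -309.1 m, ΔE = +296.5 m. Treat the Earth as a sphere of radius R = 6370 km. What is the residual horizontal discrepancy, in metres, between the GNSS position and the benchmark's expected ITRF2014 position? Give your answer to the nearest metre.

45 m

Observed coordinate differences: Δφ = -0.00254°, Δλ = +0.00296°.
Converting to metres (1° lat = 111177 m, cos φ = 0.790946): observed ΔN = -282.4 m, observed ΔE = 260.3 m.
Subtracting the expected shift leaves a residual of -282.4 − (-309.1) = 26.7 m north and 260.3 − (296.5) = -36.2 m east.
Residual distance = √(26.7² + (-36.2)²) = 45.0 m.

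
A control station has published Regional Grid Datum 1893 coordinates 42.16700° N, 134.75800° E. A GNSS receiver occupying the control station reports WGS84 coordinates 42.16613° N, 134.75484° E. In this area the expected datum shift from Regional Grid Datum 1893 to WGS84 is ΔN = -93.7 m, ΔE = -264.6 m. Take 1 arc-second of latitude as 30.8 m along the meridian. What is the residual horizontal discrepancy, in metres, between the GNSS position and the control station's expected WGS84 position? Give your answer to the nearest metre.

Observed coordinate differences: Δφ = -0.00087°, Δλ = -0.00316°.
Converting to metres (1° lat = 110880 m, cos φ = 0.741191): observed ΔN = -96.5 m, observed ΔE = -259.7 m.
Subtracting the expected shift leaves a residual of -96.5 − (-93.7) = -2.8 m north and -259.7 − (-264.6) = 4.9 m east.
Residual distance = √((-2.8)² + 4.9²) = 5.6 m.

6 m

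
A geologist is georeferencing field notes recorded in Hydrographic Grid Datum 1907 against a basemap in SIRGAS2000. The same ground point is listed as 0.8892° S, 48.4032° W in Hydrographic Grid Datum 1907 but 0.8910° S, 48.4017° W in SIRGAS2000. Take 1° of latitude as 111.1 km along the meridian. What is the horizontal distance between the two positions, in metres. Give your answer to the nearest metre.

Δφ = -0.8910° − -0.8892° = -0.0018°; Δλ = -48.4017° − -48.4032° = +0.0015°.
ΔN = Δφ × 111100 = -200.0 m; ΔE = Δλ × 111100 × cos(-0.8892°) = +0.0015 × 111100 × 0.999880 = 166.6 m.
Distance = √(ΔE² + ΔN²) = √(166.6² + (-200.0)²) = 260.3 m.

260 m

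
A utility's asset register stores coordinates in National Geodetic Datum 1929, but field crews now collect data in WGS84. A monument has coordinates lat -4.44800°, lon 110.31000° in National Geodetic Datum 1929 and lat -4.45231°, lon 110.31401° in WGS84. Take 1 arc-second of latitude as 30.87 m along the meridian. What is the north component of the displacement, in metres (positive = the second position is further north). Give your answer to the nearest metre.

ΔN = -479 m

Δφ = -4.45231° − -4.44800° = -0.00431°; Δλ = 110.31401° − 110.31000° = +0.00401°.
1° of latitude = 3600 × 30.87 = 111132 m.
ΔN = Δφ × 111132 = -479.0 m; ΔE = Δλ × 111132 × cos(-4.44800°) = +0.00401 × 111132 × 0.996988 = 444.3 m.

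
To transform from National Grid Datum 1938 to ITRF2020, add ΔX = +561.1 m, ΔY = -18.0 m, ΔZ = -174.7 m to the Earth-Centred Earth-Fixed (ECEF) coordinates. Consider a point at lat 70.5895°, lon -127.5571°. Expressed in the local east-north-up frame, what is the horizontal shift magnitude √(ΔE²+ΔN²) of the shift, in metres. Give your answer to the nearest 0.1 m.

520.4 m

At φ = 70.5895°, λ = -127.5571°: sin φ = 0.943162, cos φ = 0.332334, sin λ = -0.792746, cos λ = -0.609552.
ΔE = −sin λ·ΔX + cos λ·ΔY = −(-0.792746)·(561.1) + (-0.609552)·(-18.0) = 455.78 m.
ΔN = −sin φ cos λ·ΔX − sin φ sin λ·ΔY + cos φ·ΔZ = −(0.943162)(-0.609552)(561.1) − (0.943162)(-0.792746)(-18.0) + (0.332334)(-174.7) = 251.06 m.
Horizontal magnitude = √(ΔE² + ΔN²) = √(455.78² + 251.06²) = 520.36 m.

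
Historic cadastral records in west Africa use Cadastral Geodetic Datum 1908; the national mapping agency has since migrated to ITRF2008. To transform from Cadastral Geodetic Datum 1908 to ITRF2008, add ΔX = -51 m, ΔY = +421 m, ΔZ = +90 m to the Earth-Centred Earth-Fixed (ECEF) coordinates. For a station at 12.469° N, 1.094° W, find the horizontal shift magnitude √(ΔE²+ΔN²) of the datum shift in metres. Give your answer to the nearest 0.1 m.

At φ = 12.469°, λ = -1.094°: sin φ = 0.215911, cos φ = 0.976413, sin λ = -0.019093, cos λ = 0.999818.
ΔE = −sin λ·ΔX + cos λ·ΔY = −(-0.019093)·(-51) + (0.999818)·(421) = 419.95 m.
ΔN = −sin φ cos λ·ΔX − sin φ sin λ·ΔY + cos φ·ΔZ = −(0.215911)(0.999818)(-51) − (0.215911)(-0.019093)(421) + (0.976413)(90) = 100.62 m.
Horizontal magnitude = √(ΔE² + ΔN²) = √(419.95² + 100.62²) = 431.84 m.

431.8 m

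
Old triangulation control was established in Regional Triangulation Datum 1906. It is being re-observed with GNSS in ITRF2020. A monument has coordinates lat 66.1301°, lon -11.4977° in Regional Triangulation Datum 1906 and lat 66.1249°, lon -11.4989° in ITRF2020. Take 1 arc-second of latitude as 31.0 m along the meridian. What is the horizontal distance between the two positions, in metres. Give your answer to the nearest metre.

Δφ = 66.1249° − 66.1301° = -0.0052°; Δλ = -11.4989° − -11.4977° = -0.0012°.
1° of latitude = 3600 × 31.00 = 111600 m.
ΔN = Δφ × 111600 = -580.3 m; ΔE = Δλ × 111600 × cos(66.1301°) = -0.0012 × 111600 × 0.404661 = -54.2 m.
Distance = √(ΔE² + ΔN²) = √((-54.2)² + (-580.3)²) = 582.8 m.

583 m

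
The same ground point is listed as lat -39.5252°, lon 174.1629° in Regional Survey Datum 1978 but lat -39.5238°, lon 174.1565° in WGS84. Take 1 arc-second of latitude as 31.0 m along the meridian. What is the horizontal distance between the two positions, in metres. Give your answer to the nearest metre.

Δφ = -39.5238° − -39.5252° = +0.0014°; Δλ = 174.1565° − 174.1629° = -0.0064°.
1° of latitude = 3600 × 31.00 = 111600 m.
ΔN = Δφ × 111600 = 156.2 m; ΔE = Δλ × 111600 × cos(-39.5252°) = -0.0064 × 111600 × 0.771345 = -550.9 m.
Distance = √(ΔE² + ΔN²) = √((-550.9)² + 156.2²) = 572.7 m.

573 m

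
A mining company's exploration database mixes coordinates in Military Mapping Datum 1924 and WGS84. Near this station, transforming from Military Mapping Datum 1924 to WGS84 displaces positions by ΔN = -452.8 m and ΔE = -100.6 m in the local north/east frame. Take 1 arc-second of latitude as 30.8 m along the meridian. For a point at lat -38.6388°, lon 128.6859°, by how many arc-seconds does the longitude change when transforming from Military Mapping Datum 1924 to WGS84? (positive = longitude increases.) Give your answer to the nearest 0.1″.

At latitude -38.6388°, cos φ = 0.781098.
1″ of longitude at this latitude = 30.80 × cos φ = 24.0578 m, so Δλ = -100.6 / 24.0578 = -4.182″.

Δλ = -4.2″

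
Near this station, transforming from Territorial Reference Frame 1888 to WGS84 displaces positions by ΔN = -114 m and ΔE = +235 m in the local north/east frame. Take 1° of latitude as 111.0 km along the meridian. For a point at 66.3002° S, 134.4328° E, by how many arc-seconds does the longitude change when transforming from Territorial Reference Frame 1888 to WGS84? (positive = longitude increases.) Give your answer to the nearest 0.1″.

Δλ = 19.0″

At latitude -66.3002°, cos φ = 0.401945.
1° of longitude at this latitude = 111.0 × cos φ = 44.62 km, so Δλ = 235.0 / 44615.8 = 0.0052672° = 18.962″.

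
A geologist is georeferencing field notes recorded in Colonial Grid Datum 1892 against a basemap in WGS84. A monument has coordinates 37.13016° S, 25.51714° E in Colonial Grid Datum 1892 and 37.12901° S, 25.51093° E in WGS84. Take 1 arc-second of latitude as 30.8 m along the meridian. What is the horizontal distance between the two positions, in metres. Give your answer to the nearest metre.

Δφ = -37.12901° − -37.13016° = +0.00115°; Δλ = 25.51093° − 25.51714° = -0.00621°.
1° of latitude = 3600 × 30.80 = 110880 m.
ΔN = Δφ × 110880 = 127.5 m; ΔE = Δλ × 110880 × cos(-37.13016°) = -0.00621 × 110880 × 0.797266 = -549.0 m.
Distance = √(ΔE² + ΔN²) = √((-549.0)² + 127.5²) = 563.6 m.

564 m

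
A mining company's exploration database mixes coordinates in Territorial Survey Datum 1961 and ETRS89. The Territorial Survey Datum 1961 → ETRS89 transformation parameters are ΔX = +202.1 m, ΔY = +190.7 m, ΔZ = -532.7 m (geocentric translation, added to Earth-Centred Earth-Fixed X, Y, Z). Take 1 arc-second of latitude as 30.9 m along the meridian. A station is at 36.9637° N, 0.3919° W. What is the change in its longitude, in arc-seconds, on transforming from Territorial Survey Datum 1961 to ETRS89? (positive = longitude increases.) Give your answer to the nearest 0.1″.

Δλ = 7.8″

sin φ = 0.601309, cos φ = 0.799017, sin λ = -0.006840, cos λ = 0.999977.
East component: ΔE = −sin λ·ΔX + cos λ·ΔY = −(-0.006840)(202.1) + (0.999977)(190.7) = 192.08 m.
1° of latitude spans 3600 × 30.90 = 111240 m; at latitude φ, 1° of longitude spans that × cos φ = 88882.6 m, so Δλ = 192.08 / 88882.6 × 3600 = 7.780″.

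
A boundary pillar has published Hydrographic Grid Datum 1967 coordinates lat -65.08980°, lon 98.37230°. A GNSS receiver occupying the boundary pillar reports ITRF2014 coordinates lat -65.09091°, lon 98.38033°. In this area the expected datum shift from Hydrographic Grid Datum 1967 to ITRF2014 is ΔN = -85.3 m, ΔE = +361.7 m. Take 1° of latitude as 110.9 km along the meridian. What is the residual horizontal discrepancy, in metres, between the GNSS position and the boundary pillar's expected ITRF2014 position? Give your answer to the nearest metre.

Observed coordinate differences: Δφ = -0.00111°, Δλ = +0.00803°.
Converting to metres (1° lat = 110900 m, cos φ = 0.421197): observed ΔN = -123.1 m, observed ΔE = 375.1 m.
Subtracting the expected shift leaves a residual of -123.1 − (-85.3) = -37.8 m north and 375.1 − (361.7) = 13.4 m east.
Residual distance = √((-37.8)² + 13.4²) = 40.1 m.

40 m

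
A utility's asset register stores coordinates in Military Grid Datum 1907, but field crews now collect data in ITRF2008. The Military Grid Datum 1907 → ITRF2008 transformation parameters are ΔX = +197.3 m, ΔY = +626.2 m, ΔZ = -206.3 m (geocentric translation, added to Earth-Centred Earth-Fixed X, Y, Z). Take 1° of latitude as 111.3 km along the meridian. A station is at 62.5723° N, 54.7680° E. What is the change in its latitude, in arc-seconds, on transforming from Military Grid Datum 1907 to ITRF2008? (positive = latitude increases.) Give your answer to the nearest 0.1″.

sin φ = 0.887593, cos φ = 0.460629, sin λ = 0.816823, cos λ = 0.576889.
North component: ΔN = −sin φ cos λ·ΔX − sin φ sin λ·ΔY + cos φ·ΔZ = −(0.887593)(0.576889)(197.3) − (0.887593)(0.816823)(626.2) + (0.460629)(-206.3) = -650.05 m.
1° of latitude spans 111300 m, so Δφ = -650.05 / 111300 × 3600 = -21.026″.

Δφ = -21.0″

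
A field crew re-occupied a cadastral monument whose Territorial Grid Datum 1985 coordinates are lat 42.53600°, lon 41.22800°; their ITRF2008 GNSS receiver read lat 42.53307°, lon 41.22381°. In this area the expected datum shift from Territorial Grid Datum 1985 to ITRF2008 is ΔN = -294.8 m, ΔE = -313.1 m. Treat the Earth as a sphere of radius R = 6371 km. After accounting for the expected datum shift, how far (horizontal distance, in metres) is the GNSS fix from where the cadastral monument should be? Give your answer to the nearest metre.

43 m

Observed coordinate differences: Δφ = -0.00293°, Δλ = -0.00419°.
Converting to metres (1° lat = 111195 m, cos φ = 0.736853): observed ΔN = -325.8 m, observed ΔE = -343.3 m.
Subtracting the expected shift leaves a residual of -325.8 − (-294.8) = -31.0 m north and -343.3 − (-313.1) = -30.2 m east.
Residual distance = √((-31.0)² + (-30.2)²) = 43.3 m.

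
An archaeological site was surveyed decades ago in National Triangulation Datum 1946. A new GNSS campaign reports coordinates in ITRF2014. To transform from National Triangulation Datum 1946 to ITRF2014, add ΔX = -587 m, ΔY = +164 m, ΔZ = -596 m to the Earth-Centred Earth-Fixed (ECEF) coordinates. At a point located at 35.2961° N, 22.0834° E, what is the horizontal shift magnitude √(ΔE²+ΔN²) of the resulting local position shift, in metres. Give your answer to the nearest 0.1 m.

The local east axis at (φ, λ) is (−sin λ, cos λ, 0), so ΔE = −sin(22.0834°)·(-587) + cos(22.0834°)·164 = 372.65 m.
The local north axis is (−sin φ cos λ, −sin φ sin λ, cos φ), giving ΔN = 314.288 − 35.625 − 486.441 = -207.78 m.
Horizontal magnitude = √(ΔE² + ΔN²) = √(372.65² + (-207.78)²) = 426.67 m.

426.7 m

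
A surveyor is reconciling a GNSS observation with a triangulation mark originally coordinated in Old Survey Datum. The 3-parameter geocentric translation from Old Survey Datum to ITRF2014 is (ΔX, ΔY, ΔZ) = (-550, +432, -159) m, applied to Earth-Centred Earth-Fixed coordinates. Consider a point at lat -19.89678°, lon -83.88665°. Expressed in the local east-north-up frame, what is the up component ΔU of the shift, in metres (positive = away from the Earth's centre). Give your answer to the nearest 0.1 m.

ΔU = -404.9 m

At φ = -19.89678°, λ = -83.88665°: sin φ = -0.340327, cos φ = 0.940307, sin λ = -0.994313, cos λ = 0.106496.
ΔU = cos φ cos λ·ΔX + cos φ sin λ·ΔY + sin φ·ΔZ = (0.940307)(0.106496)(-550) + (0.940307)(-0.994313)(432) + (-0.340327)(-159) = -404.87 m.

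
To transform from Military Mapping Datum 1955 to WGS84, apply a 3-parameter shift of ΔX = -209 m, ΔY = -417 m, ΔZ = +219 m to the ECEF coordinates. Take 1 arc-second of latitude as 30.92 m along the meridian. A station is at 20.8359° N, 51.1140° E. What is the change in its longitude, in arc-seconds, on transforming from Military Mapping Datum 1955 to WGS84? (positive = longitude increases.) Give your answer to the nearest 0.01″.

sin φ = 0.355693, cos φ = 0.934603, sin λ = 0.778397, cos λ = 0.627773.
East component: ΔE = −sin λ·ΔX + cos λ·ΔY = −(0.778397)(-209) + (0.627773)(-417) = -99.10 m.
1° of latitude spans 3600 × 30.92 = 111312 m; at latitude φ, 1° of longitude spans that × cos φ = 104032.5 m, so Δλ = -99.10 / 104032.5 × 3600 = -3.429″.

Δλ = -3.43″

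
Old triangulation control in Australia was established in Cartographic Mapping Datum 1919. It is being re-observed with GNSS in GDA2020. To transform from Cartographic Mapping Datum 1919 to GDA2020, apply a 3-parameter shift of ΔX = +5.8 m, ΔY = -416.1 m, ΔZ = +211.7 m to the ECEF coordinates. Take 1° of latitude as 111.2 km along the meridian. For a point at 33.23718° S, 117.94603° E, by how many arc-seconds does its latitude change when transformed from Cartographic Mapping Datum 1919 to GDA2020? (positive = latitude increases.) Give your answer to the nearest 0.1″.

sin φ = -0.548106, cos φ = 0.836409, sin λ = 0.883389, cos λ = -0.468640.
North component: ΔN = −sin φ cos λ·ΔX − sin φ sin λ·ΔY + cos φ·ΔZ = −(-0.548106)(-0.468640)(5.8) − (-0.548106)(0.883389)(-416.1) + (0.836409)(211.7) = -25.89 m.
1° of latitude spans 111200 m, so Δφ = -25.89 / 111200 × 3600 = -0.838″.

Δφ = -0.8″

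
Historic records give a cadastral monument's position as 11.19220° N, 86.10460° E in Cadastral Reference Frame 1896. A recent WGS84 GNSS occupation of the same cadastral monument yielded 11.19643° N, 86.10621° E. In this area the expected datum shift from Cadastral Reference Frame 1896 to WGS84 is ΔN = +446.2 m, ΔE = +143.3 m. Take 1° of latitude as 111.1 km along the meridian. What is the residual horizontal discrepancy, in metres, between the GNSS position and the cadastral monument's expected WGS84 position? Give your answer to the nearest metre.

40 m

Observed coordinate differences: Δφ = +0.00423°, Δλ = +0.00161°.
Converting to metres (1° lat = 111100 m, cos φ = 0.980982): observed ΔN = 470.0 m, observed ΔE = 175.5 m.
Subtracting the expected shift leaves a residual of 470.0 − (446.2) = 23.8 m north and 175.5 − (143.3) = 32.2 m east.
Residual distance = √(23.8² + 32.2²) = 40.0 m.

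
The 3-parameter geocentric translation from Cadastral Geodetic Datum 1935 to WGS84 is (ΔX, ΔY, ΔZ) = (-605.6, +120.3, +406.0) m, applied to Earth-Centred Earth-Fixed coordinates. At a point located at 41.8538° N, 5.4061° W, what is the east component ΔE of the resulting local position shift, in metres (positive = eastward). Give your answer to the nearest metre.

ΔE = 63 m

At φ = 41.8538°, λ = -5.4061°: sin φ = 0.667232, cos φ = 0.744850, sin λ = -0.094214, cos λ = 0.995552.
ΔE = −sin λ·ΔX + cos λ·ΔY = −(-0.094214)·(-605.6) + (0.995552)·(120.3) = 62.71 m.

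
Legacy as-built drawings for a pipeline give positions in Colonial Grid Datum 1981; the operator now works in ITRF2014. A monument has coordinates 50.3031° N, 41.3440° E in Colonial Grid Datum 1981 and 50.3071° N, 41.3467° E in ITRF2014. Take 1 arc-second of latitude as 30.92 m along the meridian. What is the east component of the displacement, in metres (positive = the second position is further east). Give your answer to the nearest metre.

Δφ = 50.3071° − 50.3031° = +0.0040°; Δλ = 41.3467° − 41.3440° = +0.0027°.
1° of latitude = 3600 × 30.92 = 111312 m.
ΔN = Δφ × 111312 = 445.2 m; ΔE = Δλ × 111312 × cos(50.3031°) = +0.0027 × 111312 × 0.638726 = 192.0 m.

ΔE = 192 m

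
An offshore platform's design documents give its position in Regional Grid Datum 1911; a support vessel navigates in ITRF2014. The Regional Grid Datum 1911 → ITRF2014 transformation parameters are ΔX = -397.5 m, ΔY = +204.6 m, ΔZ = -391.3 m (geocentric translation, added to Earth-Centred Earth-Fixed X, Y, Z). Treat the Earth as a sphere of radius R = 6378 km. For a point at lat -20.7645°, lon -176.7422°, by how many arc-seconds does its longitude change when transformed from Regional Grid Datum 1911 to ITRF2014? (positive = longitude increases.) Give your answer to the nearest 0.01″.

Δλ = -7.85″

sin φ = -0.354528, cos φ = 0.935046, sin λ = -0.056829, cos λ = -0.998384.
East component: ΔE = −sin λ·ΔX + cos λ·ΔY = −(-0.056829)(-397.5) + (-0.998384)(204.6) = -226.86 m.
1° of latitude spans πR/180 = 111317 m; at latitude φ, 1° of longitude spans that × cos φ = 104086.6 m, so Δλ = -226.86 / 104086.6 × 3600 = -7.846″.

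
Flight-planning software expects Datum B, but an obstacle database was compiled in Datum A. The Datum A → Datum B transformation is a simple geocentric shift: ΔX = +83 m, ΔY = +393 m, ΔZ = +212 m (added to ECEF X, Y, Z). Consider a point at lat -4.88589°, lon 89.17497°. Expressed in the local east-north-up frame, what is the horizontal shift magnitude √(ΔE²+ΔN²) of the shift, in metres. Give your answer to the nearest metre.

The local east axis at (φ, λ) is (−sin λ, cos λ, 0), so ΔE = −sin(89.17497°)·83 + cos(89.17497°)·393 = -77.33 m.
The local north axis is (−sin φ cos λ, −sin φ sin λ, cos φ), giving ΔN = 0.102 + 33.469 + 211.230 = 244.80 m.
Horizontal magnitude = √(ΔE² + ΔN²) = √((-77.33)² + 244.80²) = 256.72 m.

257 m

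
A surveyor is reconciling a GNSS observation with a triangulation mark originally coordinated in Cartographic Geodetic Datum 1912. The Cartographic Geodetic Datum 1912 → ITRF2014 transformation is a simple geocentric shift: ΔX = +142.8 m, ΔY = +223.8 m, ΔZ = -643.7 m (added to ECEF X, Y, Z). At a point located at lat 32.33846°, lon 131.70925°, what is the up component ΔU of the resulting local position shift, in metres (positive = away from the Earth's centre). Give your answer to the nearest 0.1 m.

The local up (radial) axis is (cos φ cos λ, cos φ sin λ, sin φ), giving ΔU = -80.276 + 141.161 − 344.328 = -283.44 m.

ΔU = -283.4 m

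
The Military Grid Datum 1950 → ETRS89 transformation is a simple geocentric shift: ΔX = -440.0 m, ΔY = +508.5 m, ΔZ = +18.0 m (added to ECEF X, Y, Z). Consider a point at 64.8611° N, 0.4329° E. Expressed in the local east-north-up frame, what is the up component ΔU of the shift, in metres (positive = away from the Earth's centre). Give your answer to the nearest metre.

ΔU = -169 m

The local up (radial) axis is (cos φ cos λ, cos φ sin λ, sin φ), giving ΔU = -186.913 + 1.632 + 16.295 = -168.99 m.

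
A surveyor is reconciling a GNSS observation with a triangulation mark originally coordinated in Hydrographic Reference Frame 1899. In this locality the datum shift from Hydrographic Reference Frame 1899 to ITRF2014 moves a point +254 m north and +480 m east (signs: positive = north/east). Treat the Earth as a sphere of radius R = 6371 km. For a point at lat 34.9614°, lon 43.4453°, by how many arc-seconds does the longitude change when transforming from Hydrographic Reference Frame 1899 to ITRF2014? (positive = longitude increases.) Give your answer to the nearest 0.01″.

At latitude 34.9614°, cos φ = 0.819538.
One radian of longitude at latitude φ spans R cos φ, so Δλ = ΔE / (R cos φ) = 480.0 / (6371000 × 0.819538) = 9.1932e-05 rad = 18.962″.

Δλ = 18.96″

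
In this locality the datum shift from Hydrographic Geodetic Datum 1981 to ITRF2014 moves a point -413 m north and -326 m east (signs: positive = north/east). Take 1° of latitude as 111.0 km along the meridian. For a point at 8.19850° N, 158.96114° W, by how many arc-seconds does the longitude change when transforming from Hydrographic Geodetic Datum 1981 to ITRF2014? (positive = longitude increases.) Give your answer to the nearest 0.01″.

Δλ = -10.68″

At latitude 8.19850°, cos φ = 0.989780.
1° of longitude at this latitude = 111.0 × cos φ = 109.87 km, so Δλ = -326.0 / 109865.6 = -0.0029673° = -10.682″.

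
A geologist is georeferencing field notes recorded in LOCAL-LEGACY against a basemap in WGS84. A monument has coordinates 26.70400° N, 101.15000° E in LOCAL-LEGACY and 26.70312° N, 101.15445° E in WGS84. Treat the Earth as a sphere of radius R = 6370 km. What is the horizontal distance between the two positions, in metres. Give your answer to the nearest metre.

Δφ = 26.70312° − 26.70400° = -0.00088°; Δλ = 101.15445° − 101.15000° = +0.00445°.
1° along a meridian = πR/180 = 111177 m.
ΔN = Δφ × 111177 = -97.8 m; ΔE = Δλ × 111177 × cos(26.70400°) = +0.00445 × 111177 × 0.893340 = 442.0 m.
Distance = √(ΔE² + ΔN²) = √(442.0² + (-97.8)²) = 452.7 m.

453 m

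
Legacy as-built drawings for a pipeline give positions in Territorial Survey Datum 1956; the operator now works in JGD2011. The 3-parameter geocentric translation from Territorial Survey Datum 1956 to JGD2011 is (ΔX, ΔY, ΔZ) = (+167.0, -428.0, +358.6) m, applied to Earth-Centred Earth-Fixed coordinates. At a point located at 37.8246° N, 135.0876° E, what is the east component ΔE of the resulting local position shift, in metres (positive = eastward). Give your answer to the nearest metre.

At φ = 37.8246°, λ = 135.0876°: sin φ = 0.613246, cos φ = 0.789892, sin λ = 0.706025, cos λ = -0.708187.
ΔE = −sin λ·ΔX + cos λ·ΔY = −(0.706025)·(167.0) + (-0.708187)·(-428.0) = 185.20 m.

ΔE = 185 m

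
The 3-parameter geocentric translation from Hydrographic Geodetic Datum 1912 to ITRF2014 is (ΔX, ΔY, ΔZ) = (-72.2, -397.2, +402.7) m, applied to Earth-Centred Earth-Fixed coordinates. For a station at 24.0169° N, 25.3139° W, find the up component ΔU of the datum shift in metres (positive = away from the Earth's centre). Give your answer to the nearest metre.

ΔU = 259 m

At φ = 24.0169°, λ = -25.3139°: sin φ = 0.407006, cos φ = 0.913425, sin λ = -0.427577, cos λ = 0.903979.
ΔU = cos φ cos λ·ΔX + cos φ sin λ·ΔY + sin φ·ΔZ = (0.913425)(0.903979)(-72.2) + (0.913425)(-0.427577)(-397.2) + (0.407006)(402.7) = 259.41 m.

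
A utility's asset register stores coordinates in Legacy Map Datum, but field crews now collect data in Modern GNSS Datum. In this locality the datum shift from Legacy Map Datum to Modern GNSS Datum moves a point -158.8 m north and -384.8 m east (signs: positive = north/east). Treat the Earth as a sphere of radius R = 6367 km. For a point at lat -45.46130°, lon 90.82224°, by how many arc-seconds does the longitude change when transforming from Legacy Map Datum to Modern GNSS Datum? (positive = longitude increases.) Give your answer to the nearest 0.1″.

At latitude -45.46130°, cos φ = 0.701391.
One radian of longitude at latitude φ spans R cos φ, so Δλ = ΔE / (R cos φ) = -384.8 / (6367000 × 0.701391) = -8.6167e-05 rad = -17.773″.

Δλ = -17.8″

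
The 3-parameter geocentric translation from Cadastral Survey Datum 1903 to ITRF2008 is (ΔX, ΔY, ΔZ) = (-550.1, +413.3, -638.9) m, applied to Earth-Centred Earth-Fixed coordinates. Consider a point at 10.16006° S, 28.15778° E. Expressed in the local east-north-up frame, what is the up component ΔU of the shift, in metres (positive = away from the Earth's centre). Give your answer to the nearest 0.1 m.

At φ = -10.16006°, λ = 28.15778°: sin φ = -0.176399, cos φ = 0.984319, sin λ = 0.471901, cos λ = 0.881651.
ΔU = cos φ cos λ·ΔX + cos φ sin λ·ΔY + sin φ·ΔZ = (0.984319)(0.881651)(-550.1) + (0.984319)(0.471901)(413.3) + (-0.176399)(-638.9) = -172.71 m.

ΔU = -172.7 m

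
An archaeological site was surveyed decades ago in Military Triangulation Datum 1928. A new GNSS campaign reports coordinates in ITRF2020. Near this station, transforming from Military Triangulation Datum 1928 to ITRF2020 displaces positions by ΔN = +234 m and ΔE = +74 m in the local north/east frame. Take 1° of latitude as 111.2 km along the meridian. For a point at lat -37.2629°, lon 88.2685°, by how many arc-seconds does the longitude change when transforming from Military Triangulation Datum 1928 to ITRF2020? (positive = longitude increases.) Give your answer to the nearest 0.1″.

Δλ = 3.0″

At latitude -37.2629°, cos φ = 0.795866.
1° of longitude at this latitude = 111.2 × cos φ = 88.50 km, so Δλ = 74.0 / 88500.3 = 0.0008362° = 3.010″.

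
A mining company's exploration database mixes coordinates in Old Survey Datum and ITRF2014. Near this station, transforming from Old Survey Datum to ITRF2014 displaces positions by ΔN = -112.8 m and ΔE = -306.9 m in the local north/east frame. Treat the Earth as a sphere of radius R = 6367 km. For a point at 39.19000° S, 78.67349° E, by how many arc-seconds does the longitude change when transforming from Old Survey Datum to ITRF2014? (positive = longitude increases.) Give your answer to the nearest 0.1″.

Δλ = -12.8″

At latitude -39.19000°, cos φ = 0.775055.
One radian of longitude at latitude φ spans R cos φ, so Δλ = ΔE / (R cos φ) = -306.9 / (6367000 × 0.775055) = -6.2191e-05 rad = -12.828″.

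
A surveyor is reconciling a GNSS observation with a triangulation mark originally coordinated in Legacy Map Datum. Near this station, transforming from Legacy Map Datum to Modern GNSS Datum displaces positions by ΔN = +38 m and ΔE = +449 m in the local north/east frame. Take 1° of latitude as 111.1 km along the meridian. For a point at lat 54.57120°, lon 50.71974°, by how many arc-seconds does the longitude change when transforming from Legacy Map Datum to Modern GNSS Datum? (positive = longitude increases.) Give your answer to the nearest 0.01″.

At latitude 54.57120°, cos φ = 0.579691.
1° of longitude at this latitude = 111.1 × cos φ = 64.40 km, so Δλ = 449.0 / 64403.7 = 0.0069717° = 25.098″.

Δλ = 25.10″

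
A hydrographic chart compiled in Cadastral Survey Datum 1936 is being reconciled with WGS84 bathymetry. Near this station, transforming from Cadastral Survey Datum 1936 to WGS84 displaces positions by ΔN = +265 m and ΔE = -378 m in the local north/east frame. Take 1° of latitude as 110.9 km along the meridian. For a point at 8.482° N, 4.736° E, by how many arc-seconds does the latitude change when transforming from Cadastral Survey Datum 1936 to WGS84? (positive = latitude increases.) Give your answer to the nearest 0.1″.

1° of latitude = 110.9 km, so Δφ = 265.0 / 110900 = 0.0023895° = 8.602″.

Δφ = 8.6″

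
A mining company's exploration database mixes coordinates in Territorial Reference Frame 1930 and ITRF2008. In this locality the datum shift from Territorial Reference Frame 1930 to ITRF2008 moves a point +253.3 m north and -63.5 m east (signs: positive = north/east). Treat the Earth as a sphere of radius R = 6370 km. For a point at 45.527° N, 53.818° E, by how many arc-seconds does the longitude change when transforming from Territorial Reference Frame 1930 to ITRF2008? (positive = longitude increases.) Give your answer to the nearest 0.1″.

At latitude 45.527°, cos φ = 0.700573.
One radian of longitude at latitude φ spans R cos φ, so Δλ = ΔE / (R cos φ) = -63.5 / (6370000 × 0.700573) = -1.4229e-05 rad = -2.935″.

Δλ = -2.9″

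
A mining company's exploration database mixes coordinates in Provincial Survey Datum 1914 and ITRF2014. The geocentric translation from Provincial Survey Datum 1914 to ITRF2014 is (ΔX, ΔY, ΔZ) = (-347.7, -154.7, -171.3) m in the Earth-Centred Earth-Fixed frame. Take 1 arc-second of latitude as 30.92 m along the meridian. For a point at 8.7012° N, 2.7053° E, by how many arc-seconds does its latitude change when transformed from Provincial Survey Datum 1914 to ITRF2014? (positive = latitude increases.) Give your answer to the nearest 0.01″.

Δφ = -3.74″

sin φ = 0.151282, cos φ = 0.988491, sin λ = 0.047199, cos λ = 0.998886.
North component: ΔN = −sin φ cos λ·ΔX − sin φ sin λ·ΔY + cos φ·ΔZ = −(0.151282)(0.998886)(-347.7) − (0.151282)(0.047199)(-154.7) + (0.988491)(-171.3) = -115.68 m.
1° of latitude spans 3600 × 30.92 = 111312 m, so Δφ = -115.68 / 111312 × 3600 = -3.741″.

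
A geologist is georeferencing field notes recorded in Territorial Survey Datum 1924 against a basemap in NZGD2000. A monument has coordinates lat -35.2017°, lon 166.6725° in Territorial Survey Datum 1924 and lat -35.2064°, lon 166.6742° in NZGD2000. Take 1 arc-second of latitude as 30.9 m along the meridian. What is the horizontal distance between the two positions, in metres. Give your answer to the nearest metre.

545 m

Δφ = -35.2064° − -35.2017° = -0.0047°; Δλ = 166.6742° − 166.6725° = +0.0017°.
1° of latitude = 3600 × 30.90 = 111240 m.
ΔN = Δφ × 111240 = -522.8 m; ΔE = Δλ × 111240 × cos(-35.2017°) = +0.0017 × 111240 × 0.817128 = 154.5 m.
Distance = √(ΔE² + ΔN²) = √(154.5² + (-522.8)²) = 545.2 m.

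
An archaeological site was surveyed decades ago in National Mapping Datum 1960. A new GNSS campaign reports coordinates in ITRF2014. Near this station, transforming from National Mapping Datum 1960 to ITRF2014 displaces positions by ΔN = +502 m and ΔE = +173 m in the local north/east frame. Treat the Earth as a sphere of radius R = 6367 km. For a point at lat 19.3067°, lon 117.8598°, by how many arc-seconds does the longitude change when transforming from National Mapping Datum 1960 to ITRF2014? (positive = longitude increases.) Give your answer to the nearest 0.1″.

At latitude 19.3067°, cos φ = 0.943762.
One radian of longitude at latitude φ spans R cos φ, so Δλ = ΔE / (R cos φ) = 173.0 / (6367000 × 0.943762) = 2.8790e-05 rad = 5.938″.

Δλ = 5.9″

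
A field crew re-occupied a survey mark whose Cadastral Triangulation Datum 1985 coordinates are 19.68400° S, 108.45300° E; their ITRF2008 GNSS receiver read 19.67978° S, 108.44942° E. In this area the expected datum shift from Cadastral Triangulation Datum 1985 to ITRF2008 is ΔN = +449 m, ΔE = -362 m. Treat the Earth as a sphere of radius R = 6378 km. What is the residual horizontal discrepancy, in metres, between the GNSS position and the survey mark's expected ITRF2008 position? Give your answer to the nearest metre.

25 m

Observed coordinate differences: Δφ = +0.00422°, Δλ = -0.00358°.
Converting to metres (1° lat = 111317 m, cos φ = 0.941565): observed ΔN = 469.8 m, observed ΔE = -375.2 m.
Subtracting the expected shift leaves a residual of 469.8 − (449) = 20.8 m north and -375.2 − (-362) = -13.2 m east.
Residual distance = √(20.8² + (-13.2)²) = 24.6 m.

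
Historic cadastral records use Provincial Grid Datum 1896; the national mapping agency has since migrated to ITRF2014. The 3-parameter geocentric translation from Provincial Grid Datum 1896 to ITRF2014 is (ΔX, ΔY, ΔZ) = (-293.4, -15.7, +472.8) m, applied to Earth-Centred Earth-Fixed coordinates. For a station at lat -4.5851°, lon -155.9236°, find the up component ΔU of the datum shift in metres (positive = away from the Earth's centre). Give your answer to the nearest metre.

The local up (radial) axis is (cos φ cos λ, cos φ sin λ, sin φ), giving ΔU = 267.018 + 6.384 − 37.795 = 235.61 m.

ΔU = 236 m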